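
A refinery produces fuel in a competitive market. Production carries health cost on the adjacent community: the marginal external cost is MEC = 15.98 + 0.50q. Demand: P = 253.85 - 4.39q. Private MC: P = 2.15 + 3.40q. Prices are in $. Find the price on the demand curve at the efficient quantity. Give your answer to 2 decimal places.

P = $129.02

Social marginal cost = private MC + MEC = 18.13 + 3.90q.
Set SMC = demand: 18.13 + 3.90q = 253.85 - 4.39q → q* = 28.4343.
Consumer price on the demand curve at q*: 253.85 − 4.39×28.4343 = 129.0234.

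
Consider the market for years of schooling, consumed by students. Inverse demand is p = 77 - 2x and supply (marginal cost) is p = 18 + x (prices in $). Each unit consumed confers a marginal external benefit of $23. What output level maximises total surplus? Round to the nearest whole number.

x* = 27

Social marginal benefit = demand + MEB = 100 - 2x.
Set SMB = MC: 100 - 2x = 18 + x → x* = 27.3333.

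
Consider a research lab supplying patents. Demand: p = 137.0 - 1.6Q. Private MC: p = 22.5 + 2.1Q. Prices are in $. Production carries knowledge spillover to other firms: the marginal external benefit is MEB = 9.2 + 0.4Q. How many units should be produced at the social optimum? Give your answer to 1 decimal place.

Q* = 37.5

Social marginal cost = private MC − MEB = 13.3 + 1.7Q.
Set SMC = demand: 13.3 + 1.7Q = 137.0 - 1.6Q → Q* = 37.4848.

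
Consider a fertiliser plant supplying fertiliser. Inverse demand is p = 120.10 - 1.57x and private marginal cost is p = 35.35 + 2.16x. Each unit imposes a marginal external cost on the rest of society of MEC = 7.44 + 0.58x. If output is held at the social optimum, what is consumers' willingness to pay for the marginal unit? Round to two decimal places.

P = 91.94

Social marginal cost = private MC + MEC = 42.79 + 2.74x.
Set SMC = demand: 42.79 + 2.74x = 120.10 - 1.57x → x* = 17.9374.
Consumer price on the demand curve at x*: 120.10 − 1.57×17.9374 = 91.9383.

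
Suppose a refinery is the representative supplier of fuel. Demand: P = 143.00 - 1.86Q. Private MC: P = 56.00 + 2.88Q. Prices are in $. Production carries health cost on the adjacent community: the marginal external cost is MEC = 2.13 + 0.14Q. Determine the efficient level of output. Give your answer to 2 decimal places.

Social marginal cost = private MC + MEC = 58.13 + 3.02Q.
Set SMC = demand: 58.13 + 3.02Q = 143.00 - 1.86Q → Q* = 17.3914.

Q* = 17.39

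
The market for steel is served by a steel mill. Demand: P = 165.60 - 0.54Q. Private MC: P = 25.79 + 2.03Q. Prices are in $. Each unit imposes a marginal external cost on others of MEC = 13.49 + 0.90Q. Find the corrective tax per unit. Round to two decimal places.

tax = $46.25 per unit

Social marginal cost = private MC + MEC = 39.28 + 2.93Q.
Set SMC = demand: 39.28 + 2.93Q = 165.60 - 0.54Q → Q* = 36.4035.
The Pigouvian tax equals MEC at Q*: 13.49 + 0.90×36.4035 = 46.2532.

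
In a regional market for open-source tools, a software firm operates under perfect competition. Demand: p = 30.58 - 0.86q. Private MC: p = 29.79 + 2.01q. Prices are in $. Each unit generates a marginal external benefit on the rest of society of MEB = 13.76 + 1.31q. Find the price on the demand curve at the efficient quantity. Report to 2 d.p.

P = $22.56

Social marginal cost = private MC − MEB = 16.03 + 0.70q.
Set SMC = demand: 16.03 + 0.70q = 30.58 - 0.86q → q* = 9.3269.
Consumer price on the demand curve at q*: 30.58 − 0.86×9.3269 = 22.5589.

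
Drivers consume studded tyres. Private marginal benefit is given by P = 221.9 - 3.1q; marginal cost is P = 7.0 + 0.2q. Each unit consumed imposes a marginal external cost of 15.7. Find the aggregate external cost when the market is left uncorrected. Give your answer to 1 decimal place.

Market equilibrium (private): 7.0 + 0.2q = 221.9 - 3.1q → q_m = 65.1212.
Total external cost = MEC × q_m = 15.7 × 65.1212 = 1022.4028.

1022.4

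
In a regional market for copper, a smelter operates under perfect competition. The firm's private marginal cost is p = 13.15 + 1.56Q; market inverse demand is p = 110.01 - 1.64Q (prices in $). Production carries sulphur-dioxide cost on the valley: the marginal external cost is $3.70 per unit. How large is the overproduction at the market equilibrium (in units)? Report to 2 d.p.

1.16 units

Market equilibrium (private): 13.15 + 1.56Q = 110.01 - 1.64Q → Q_m = 30.2688.
Social marginal cost = private MC + MEC = 16.85 + 1.56Q.
Set SMC = demand: 16.85 + 1.56Q = 110.01 - 1.64Q → Q* = 29.1125.
Gap = |30.2688 − 29.1125| = 1.1563.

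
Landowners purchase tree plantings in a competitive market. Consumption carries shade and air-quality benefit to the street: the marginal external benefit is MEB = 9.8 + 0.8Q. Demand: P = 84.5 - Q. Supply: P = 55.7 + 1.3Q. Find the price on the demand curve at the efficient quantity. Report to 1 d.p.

Social marginal benefit = demand + MEB = 94.3 - 0.2Q.
Set SMB = MC: 94.3 - 0.2Q = 55.7 + 1.3Q → Q* = 25.7333.
Consumer price on the demand curve at Q*: 84.5 − 1.0×25.7333 = 58.7667.

P = 58.8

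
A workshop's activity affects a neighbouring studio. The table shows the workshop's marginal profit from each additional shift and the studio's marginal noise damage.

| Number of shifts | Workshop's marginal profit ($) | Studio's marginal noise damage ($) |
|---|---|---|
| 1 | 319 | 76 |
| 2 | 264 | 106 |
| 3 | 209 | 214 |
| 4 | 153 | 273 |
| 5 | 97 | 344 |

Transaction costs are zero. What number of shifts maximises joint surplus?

Bargaining reaches the level where marginal profit last exceeds marginal noise damage.
That holds through level 2 (264 ≥ 106) but not at 3 (209 < 214).

2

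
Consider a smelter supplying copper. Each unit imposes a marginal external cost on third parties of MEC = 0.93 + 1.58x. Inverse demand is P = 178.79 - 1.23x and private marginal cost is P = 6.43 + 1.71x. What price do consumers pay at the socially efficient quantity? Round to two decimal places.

Social marginal cost = private MC + MEC = 7.36 + 3.29x.
Set SMC = demand: 7.36 + 3.29x = 178.79 - 1.23x → x* = 37.9270.
Consumer price on the demand curve at x*: 178.79 − 1.23×37.9270 = 132.1398.

P = 132.14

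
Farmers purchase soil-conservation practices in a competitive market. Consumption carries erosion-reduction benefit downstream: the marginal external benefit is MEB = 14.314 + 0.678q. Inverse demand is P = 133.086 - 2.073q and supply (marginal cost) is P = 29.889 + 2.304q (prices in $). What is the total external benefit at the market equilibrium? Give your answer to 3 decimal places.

Market equilibrium (private): 29.889 + 2.304q = 133.086 - 2.073q → q_m = 23.5771.
Total external benefit = ∫₀^{q_m} (14.314 + 0.678q) dq = 14.314×23.5771 + ½×0.678×23.5771² = 525.9258.

$525.926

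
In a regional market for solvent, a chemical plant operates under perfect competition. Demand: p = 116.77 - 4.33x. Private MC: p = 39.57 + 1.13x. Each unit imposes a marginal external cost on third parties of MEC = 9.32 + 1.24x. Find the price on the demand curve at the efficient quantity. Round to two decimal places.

Social marginal cost = private MC + MEC = 48.89 + 2.37x.
Set SMC = demand: 48.89 + 2.37x = 116.77 - 4.33x → x* = 10.1313.
Consumer price on the demand curve at x*: 116.77 − 4.33×10.1313 = 72.9015.

P = 72.90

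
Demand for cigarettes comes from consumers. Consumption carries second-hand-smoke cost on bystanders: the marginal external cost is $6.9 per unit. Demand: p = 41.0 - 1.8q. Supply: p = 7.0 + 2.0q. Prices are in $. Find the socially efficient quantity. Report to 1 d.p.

q* = 7.1

Social marginal benefit = demand − MEC = 34.1 - 1.8q.
Set SMB = MC: 34.1 - 1.8q = 7.0 + 2.0q → q* = 7.1316.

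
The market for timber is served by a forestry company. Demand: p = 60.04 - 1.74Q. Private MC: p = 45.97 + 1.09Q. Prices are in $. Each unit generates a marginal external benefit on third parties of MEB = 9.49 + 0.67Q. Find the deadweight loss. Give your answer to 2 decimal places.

DWL = $38.05

Market equilibrium (private): 45.97 + 1.09Q = 60.04 - 1.74Q → Q_m = 4.9717.
Social marginal cost = private MC − MEB = 36.48 + 0.42Q.
Set SMC = demand: 36.48 + 0.42Q = 60.04 - 1.74Q → Q* = 10.9074.
Between Q* and Q_m the wedge demand − SMC runs linearly from 0 to MEB(Q_m), so the loss is a triangle.
DWL = ½ × 5.9357 × 12.8211 = 38.0511.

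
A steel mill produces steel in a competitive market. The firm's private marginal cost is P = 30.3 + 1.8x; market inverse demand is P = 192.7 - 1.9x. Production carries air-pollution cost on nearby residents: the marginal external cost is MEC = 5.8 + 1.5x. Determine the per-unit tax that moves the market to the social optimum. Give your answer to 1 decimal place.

tax = 51.0 per unit

Social marginal cost = private MC + MEC = 36.1 + 3.3x.
Set SMC = demand: 36.1 + 3.3x = 192.7 - 1.9x → x* = 30.1154.
The Pigouvian tax equals MEC at x*: 5.8 + 1.5×30.1154 = 50.9731.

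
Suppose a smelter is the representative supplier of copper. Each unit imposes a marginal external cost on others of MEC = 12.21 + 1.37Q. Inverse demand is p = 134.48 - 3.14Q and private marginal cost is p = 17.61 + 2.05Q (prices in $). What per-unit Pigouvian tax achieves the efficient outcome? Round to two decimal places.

tax = $34.07 per unit

Social marginal cost = private MC + MEC = 29.82 + 3.42Q.
Set SMC = demand: 29.82 + 3.42Q = 134.48 - 3.14Q → Q* = 15.9543.
The Pigouvian tax equals MEC at Q*: 12.21 + 1.37×15.9543 = 34.0674.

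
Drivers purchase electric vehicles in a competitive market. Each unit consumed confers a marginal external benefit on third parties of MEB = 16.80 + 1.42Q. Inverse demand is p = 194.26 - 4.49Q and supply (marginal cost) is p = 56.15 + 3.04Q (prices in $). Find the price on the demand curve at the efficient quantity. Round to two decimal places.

P = $80.42

Social marginal benefit = demand + MEB = 211.06 - 3.07Q.
Set SMB = MC: 211.06 - 3.07Q = 56.15 + 3.04Q → Q* = 25.3535.
Consumer price on the demand curve at Q*: 194.26 − 4.49×25.3535 = 80.4228.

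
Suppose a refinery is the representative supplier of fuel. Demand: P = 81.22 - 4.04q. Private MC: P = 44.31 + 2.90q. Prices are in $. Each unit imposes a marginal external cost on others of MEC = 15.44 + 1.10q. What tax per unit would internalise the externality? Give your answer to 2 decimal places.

tax = $18.38 per unit

Social marginal cost = private MC + MEC = 59.75 + 4.00q.
Set SMC = demand: 59.75 + 4.00q = 81.22 - 4.04q → q* = 2.6704.
The Pigouvian tax equals MEC at q*: 15.44 + 1.10×2.6704 = 18.3774.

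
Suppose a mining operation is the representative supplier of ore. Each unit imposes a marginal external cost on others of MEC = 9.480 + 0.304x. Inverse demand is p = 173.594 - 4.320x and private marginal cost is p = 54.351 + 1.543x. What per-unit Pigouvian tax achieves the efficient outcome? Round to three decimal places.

tax = 14.891 per unit

Social marginal cost = private MC + MEC = 63.831 + 1.847x.
Set SMC = demand: 63.831 + 1.847x = 173.594 - 4.320x → x* = 17.7984.
The Pigouvian tax equals MEC at x*: 9.480 + 0.304×17.7984 = 14.8907.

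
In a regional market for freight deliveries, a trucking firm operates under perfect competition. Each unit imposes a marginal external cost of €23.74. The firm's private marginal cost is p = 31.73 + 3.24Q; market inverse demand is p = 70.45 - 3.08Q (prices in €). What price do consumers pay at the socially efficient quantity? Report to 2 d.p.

Social marginal cost = private MC + MEC = 55.47 + 3.24Q.
Set SMC = demand: 55.47 + 3.24Q = 70.45 - 3.08Q → Q* = 2.3703.
Consumer price on the demand curve at Q*: 70.45 − 3.08×2.3703 = 63.1495.

P = €63.15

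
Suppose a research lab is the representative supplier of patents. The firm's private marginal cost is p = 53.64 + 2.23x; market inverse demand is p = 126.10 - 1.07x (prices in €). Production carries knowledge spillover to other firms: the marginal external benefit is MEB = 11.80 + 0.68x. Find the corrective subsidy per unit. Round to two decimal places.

subsidy = €33.67 per unit

Social marginal cost = private MC − MEB = 41.84 + 1.55x.
Set SMC = demand: 41.84 + 1.55x = 126.10 - 1.07x → x* = 32.1603.
The Pigouvian subsidy equals MEB at x*: 11.80 + 0.68×32.1603 = 33.6690.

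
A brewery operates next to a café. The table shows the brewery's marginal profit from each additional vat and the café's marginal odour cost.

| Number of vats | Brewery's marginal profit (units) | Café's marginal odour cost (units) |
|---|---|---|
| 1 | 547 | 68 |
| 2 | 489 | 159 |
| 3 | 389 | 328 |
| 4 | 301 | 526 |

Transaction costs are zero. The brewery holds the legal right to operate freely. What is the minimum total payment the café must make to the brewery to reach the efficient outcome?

Left alone the brewery would choose level 4 (marginal profit stays positive).
Efficient level: k* = 3 (marginal profit ≥ marginal odour cost through 3).
The café must at least cover the brewery's forgone profit from cutting 4→3: 301 = 301.

301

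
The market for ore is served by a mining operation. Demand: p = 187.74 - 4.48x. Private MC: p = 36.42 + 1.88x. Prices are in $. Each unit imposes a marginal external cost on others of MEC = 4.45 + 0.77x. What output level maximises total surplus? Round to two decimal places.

x* = 20.60

Social marginal cost = private MC + MEC = 40.87 + 2.65x.
Set SMC = demand: 40.87 + 2.65x = 187.74 - 4.48x → x* = 20.5989.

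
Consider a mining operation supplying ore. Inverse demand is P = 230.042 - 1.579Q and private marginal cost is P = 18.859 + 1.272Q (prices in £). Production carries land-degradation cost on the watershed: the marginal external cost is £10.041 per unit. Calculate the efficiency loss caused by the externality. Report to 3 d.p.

DWL = £17.682

Market equilibrium (private): 18.859 + 1.272Q = 230.042 - 1.579Q → Q_m = 74.0733.
Social marginal cost = private MC + MEC = 28.900 + 1.272Q.
Set SMC = demand: 28.900 + 1.272Q = 230.042 - 1.579Q → Q* = 70.5514.
The loss is the area between SMC and demand from Q* to Q_m; with linear curves that's a triangle of height MEC(Q_m).
DWL = ½ × 3.5219 × 10.0410 = 17.6817.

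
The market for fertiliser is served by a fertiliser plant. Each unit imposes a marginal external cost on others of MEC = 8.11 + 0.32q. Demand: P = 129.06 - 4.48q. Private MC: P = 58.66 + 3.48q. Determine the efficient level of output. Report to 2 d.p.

q* = 7.52

Social marginal cost = private MC + MEC = 66.77 + 3.80q.
Set SMC = demand: 66.77 + 3.80q = 129.06 - 4.48q → q* = 7.5229.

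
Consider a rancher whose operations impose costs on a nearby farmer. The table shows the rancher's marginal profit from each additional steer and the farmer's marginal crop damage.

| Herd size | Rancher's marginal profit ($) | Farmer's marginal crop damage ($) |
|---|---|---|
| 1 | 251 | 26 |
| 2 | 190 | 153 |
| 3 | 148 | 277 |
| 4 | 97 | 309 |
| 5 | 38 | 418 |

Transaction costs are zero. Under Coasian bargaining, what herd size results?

Bargaining reaches the level where marginal profit last exceeds marginal crop damage.
That holds through level 2 (190 ≥ 153) but not at 3 (148 < 277).

2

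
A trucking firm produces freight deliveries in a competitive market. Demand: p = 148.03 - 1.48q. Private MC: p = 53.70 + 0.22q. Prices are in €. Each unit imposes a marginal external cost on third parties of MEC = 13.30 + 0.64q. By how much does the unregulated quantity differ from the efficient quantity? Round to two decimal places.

20.86 units

Market equilibrium (private): 53.70 + 0.22q = 148.03 - 1.48q → q_m = 55.4882.
Social marginal cost = private MC + MEC = 67.00 + 0.86q.
Set SMC = demand: 67.00 + 0.86q = 148.03 - 1.48q → q* = 34.6282.
Gap = |55.4882 − 34.6282| = 20.8600.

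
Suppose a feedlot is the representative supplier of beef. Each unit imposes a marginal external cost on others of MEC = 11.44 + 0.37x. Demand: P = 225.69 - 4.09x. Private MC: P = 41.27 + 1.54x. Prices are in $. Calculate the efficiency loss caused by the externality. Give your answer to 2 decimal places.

DWL = $46.26

Market equilibrium (private): 41.27 + 1.54x = 225.69 - 4.09x → x_m = 32.7567.
Social marginal cost = private MC + MEC = 52.71 + 1.91x.
Set SMC = demand: 52.71 + 1.91x = 225.69 - 4.09x → x* = 28.8300.
Height of the DWL triangle at x_m is SMC(x_m) − demand(x_m) = MEC(x_m) = 23.5600.
DWL = ½ × 3.9267 × 23.5600 = 46.2565.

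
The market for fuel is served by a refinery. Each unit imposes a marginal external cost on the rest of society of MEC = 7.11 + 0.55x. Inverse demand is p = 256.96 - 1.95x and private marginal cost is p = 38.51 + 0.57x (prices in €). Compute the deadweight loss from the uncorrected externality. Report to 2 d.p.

Market equilibrium (private): 38.51 + 0.57x = 256.96 - 1.95x → x_m = 86.6865.
Social marginal cost = private MC + MEC = 45.62 + 1.12x.
Set SMC = demand: 45.62 + 1.12x = 256.96 - 1.95x → x* = 68.8404.
Height of the DWL triangle at x_m is SMC(x_m) − demand(x_m) = MEC(x_m) = 54.7876.
DWL = ½ × 17.8461 × 54.7876 = 488.8725.

DWL = €488.87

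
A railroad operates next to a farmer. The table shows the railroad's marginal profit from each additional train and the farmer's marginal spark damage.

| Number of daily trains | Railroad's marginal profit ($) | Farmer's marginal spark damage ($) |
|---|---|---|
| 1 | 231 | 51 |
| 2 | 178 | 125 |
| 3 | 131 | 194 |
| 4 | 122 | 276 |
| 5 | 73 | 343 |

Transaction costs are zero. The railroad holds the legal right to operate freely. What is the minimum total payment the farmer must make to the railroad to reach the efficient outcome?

$326

Left alone the railroad would choose level 5 (marginal profit stays positive).
Efficient level: k* = 2 (marginal profit ≥ marginal spark damage through 2).
The farmer must at least cover the railroad's forgone profit from cutting 5→2: 131 + 122 + 73 = 326.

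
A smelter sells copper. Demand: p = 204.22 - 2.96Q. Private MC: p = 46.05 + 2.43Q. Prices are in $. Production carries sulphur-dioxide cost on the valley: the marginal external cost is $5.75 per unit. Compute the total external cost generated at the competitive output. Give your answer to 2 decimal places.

$168.73

Market equilibrium (private): 46.05 + 2.43Q = 204.22 - 2.96Q → Q_m = 29.3451.
Total external cost = MEC × Q_m = 5.75 × 29.3451 = 168.7343.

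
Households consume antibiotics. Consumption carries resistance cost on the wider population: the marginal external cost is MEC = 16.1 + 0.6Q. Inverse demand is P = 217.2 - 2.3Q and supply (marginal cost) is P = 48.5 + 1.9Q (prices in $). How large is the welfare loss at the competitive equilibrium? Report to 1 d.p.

Market equilibrium (private): 48.5 + 1.9Q = 217.2 - 2.3Q → Q_m = 40.1667.
Social marginal benefit = demand − MEC = 201.1 - 2.9Q.
Set SMB = MC: 201.1 - 2.9Q = 48.5 + 1.9Q → Q* = 31.7917.
The welfare-loss triangle has base |Q_m − Q*| and height MEC(Q_m) (the vertical gap between SMB and MC is zero at Q* and MEC at Q_m).
DWL = ½ × 8.3750 × 40.2000 = 168.3375.

DWL = $168.3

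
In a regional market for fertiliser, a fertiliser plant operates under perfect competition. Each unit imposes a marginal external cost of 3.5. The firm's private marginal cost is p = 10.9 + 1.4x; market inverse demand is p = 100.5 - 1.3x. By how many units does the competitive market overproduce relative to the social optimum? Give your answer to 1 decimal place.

1.3 units

Market equilibrium (private): 10.9 + 1.4x = 100.5 - 1.3x → x_m = 33.1852.
Social marginal cost = private MC + MEC = 14.4 + 1.4x.
Set SMC = demand: 14.4 + 1.4x = 100.5 - 1.3x → x* = 31.8889.
Gap = |33.1852 − 31.8889| = 1.2963.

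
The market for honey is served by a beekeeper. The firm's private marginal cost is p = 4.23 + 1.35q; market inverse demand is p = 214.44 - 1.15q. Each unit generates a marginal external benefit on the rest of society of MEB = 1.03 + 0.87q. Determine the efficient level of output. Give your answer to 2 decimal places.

Social marginal cost = private MC − MEB = 3.20 + 0.48q.
Set SMC = demand: 3.20 + 0.48q = 214.44 - 1.15q → q* = 129.5951.

q* = 129.60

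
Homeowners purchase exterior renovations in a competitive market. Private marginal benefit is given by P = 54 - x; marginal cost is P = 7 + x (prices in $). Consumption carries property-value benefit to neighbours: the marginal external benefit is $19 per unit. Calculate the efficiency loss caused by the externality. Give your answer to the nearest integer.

DWL = $90

Market equilibrium (private): 7 + x = 54 - x → x_m = 23.5000.
Social marginal benefit = demand + MEB = 73 - x.
Set SMB = MC: 73 - x = 7 + x → x* = 33.0000.
Height of the DWL triangle at x_m is SMB(x_m) − MC(x_m) = MEB(x_m) = 19.0000.
DWL = ½ × 9.5000 × 19.0000 = 90.2500.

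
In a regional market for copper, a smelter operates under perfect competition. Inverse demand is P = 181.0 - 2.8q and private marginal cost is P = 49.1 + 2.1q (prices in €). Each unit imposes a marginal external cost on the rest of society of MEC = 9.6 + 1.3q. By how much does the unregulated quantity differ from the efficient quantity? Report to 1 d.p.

7.2 units

Market equilibrium (private): 49.1 + 2.1q = 181.0 - 2.8q → q_m = 26.9184.
Social marginal cost = private MC + MEC = 58.7 + 3.4q.
Set SMC = demand: 58.7 + 3.4q = 181.0 - 2.8q → q* = 19.7258.
Gap = |26.9184 − 19.7258| = 7.1926.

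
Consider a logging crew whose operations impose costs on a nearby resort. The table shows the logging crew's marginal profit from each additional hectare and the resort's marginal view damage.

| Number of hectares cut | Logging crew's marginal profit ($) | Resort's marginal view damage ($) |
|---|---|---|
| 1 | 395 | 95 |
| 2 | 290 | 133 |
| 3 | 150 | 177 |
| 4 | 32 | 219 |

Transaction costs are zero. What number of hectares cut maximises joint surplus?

Bargaining reaches the level where marginal profit last exceeds marginal view damage.
That holds through level 2 (290 ≥ 133) but not at 3 (150 < 177).

2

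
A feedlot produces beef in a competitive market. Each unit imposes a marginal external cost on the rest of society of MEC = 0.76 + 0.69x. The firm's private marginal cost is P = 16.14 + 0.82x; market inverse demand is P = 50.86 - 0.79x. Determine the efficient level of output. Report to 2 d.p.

x* = 14.77

Social marginal cost = private MC + MEC = 16.90 + 1.51x.
Set SMC = demand: 16.90 + 1.51x = 50.86 - 0.79x → x* = 14.7652.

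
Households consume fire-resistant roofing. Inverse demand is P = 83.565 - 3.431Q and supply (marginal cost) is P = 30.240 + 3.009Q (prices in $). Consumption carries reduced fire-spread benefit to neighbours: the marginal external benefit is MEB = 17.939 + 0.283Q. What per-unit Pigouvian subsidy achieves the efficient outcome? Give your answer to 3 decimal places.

Social marginal benefit = demand + MEB = 101.504 - 3.148Q.
Set SMB = MC: 101.504 - 3.148Q = 30.240 + 3.009Q → Q* = 11.5745.
The Pigouvian subsidy equals MEB at Q*: 17.939 + 0.283×11.5745 = 21.2146.

subsidy = $21.215 per unit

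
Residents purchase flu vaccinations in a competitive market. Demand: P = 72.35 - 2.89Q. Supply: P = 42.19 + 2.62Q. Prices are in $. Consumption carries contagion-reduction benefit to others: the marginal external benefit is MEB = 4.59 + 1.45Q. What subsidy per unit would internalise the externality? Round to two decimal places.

subsidy = $17.00 per unit

Social marginal benefit = demand + MEB = 76.94 - 1.44Q.
Set SMB = MC: 76.94 - 1.44Q = 42.19 + 2.62Q → Q* = 8.5591.
The Pigouvian subsidy equals MEB at Q*: 4.59 + 1.45×8.5591 = 17.0007.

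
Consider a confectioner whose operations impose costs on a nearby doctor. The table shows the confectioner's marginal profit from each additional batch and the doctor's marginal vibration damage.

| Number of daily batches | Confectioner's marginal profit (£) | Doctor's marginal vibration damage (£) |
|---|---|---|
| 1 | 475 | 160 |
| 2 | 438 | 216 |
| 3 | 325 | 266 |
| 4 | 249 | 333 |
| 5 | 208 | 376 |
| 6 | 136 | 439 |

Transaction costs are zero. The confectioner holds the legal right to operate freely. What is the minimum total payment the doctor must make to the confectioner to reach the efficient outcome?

Left alone the confectioner would choose level 6 (marginal profit stays positive).
Efficient level: k* = 3 (marginal profit ≥ marginal vibration damage through 3).
The doctor must at least cover the confectioner's forgone profit from cutting 6→3: 249 + 208 + 136 = 593.

£593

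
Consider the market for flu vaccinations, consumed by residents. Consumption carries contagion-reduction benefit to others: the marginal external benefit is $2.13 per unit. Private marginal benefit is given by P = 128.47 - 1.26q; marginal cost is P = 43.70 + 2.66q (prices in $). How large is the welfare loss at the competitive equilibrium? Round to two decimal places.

DWL = $0.58

Market equilibrium (private): 43.70 + 2.66q = 128.47 - 1.26q → q_m = 21.6250.
Social marginal benefit = demand + MEB = 130.60 - 1.26q.
Set SMB = MC: 130.60 - 1.26q = 43.70 + 2.66q → q* = 22.1684.
The loss is the area between SMB and MC from q* to q_m; with linear curves that's a triangle of height MEB(q_m).
DWL = ½ × 0.5434 × 2.1300 = 0.5787.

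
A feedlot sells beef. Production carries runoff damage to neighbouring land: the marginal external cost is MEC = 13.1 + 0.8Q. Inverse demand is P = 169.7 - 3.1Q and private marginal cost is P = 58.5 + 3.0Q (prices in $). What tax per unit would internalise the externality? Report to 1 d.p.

Social marginal cost = private MC + MEC = 71.6 + 3.8Q.
Set SMC = demand: 71.6 + 3.8Q = 169.7 - 3.1Q → Q* = 14.2174.
The Pigouvian tax equals MEC at Q*: 13.1 + 0.8×14.2174 = 24.4739.

tax = $24.5 per unit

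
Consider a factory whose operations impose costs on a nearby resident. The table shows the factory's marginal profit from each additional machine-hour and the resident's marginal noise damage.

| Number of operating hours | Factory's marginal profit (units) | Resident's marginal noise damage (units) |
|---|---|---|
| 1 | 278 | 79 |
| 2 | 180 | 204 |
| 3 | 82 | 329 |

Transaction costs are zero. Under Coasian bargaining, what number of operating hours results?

Bargaining reaches the level where marginal profit last exceeds marginal noise damage.
That holds through level 1 (278 ≥ 79) but not at 2 (180 < 204).

1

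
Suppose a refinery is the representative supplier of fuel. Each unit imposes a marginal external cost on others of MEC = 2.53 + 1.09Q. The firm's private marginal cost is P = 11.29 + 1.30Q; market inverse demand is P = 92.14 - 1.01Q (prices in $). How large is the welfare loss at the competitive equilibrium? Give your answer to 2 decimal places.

Market equilibrium (private): 11.29 + 1.30Q = 92.14 - 1.01Q → Q_m = 35.0000.
Social marginal cost = private MC + MEC = 13.82 + 2.39Q.
Set SMC = demand: 13.82 + 2.39Q = 92.14 - 1.01Q → Q* = 23.0353.
The loss is the area between SMC and demand from Q* to Q_m; with linear curves that's a triangle of height MEC(Q_m).
DWL = ½ × 11.9647 × 40.6800 = 243.3620.

DWL = $243.36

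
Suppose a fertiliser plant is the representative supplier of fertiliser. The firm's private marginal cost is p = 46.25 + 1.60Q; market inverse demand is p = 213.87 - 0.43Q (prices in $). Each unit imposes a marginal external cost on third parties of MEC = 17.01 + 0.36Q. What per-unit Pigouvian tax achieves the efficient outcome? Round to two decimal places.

Social marginal cost = private MC + MEC = 63.26 + 1.96Q.
Set SMC = demand: 63.26 + 1.96Q = 213.87 - 0.43Q → Q* = 63.0167.
The Pigouvian tax equals MEC at Q*: 17.01 + 0.36×63.0167 = 39.6960.

tax = $39.70 per unit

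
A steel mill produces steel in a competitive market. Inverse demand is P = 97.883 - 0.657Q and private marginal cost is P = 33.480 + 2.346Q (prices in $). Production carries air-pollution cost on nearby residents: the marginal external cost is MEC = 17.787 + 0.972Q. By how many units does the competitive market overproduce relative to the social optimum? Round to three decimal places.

9.719 units

Market equilibrium (private): 33.480 + 2.346Q = 97.883 - 0.657Q → Q_m = 21.4462.
Social marginal cost = private MC + MEC = 51.267 + 3.318Q.
Set SMC = demand: 51.267 + 3.318Q = 97.883 - 0.657Q → Q* = 11.7273.
Gap = |21.4462 − 11.7273| = 9.7189.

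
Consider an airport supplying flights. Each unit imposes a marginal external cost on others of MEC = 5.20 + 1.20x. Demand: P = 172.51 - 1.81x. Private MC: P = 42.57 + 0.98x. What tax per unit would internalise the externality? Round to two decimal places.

tax = 42.72 per unit

Social marginal cost = private MC + MEC = 47.77 + 2.18x.
Set SMC = demand: 47.77 + 2.18x = 172.51 - 1.81x → x* = 31.2632.
The Pigouvian tax equals MEC at x*: 5.20 + 1.20×31.2632 = 42.7158.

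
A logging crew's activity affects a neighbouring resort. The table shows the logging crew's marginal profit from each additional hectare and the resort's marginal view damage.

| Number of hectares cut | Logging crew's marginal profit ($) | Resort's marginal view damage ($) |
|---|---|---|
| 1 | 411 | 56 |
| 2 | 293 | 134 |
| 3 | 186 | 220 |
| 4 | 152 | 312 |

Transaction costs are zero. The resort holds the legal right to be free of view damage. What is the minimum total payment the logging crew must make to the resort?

Efficient level: marginal profit ≥ marginal view damage through level 2, so k* = 2.
With the resort holding the right, the logging crew must at least compensate total damage at k*: 56 + 134 = 190.

$190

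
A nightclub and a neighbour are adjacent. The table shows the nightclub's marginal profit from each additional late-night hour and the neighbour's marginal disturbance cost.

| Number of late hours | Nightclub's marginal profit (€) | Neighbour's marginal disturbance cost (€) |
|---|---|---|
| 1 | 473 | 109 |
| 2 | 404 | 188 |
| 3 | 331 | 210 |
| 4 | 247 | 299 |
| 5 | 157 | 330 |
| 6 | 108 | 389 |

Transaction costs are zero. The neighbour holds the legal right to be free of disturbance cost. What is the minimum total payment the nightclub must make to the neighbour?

Efficient level: marginal profit ≥ marginal disturbance cost through level 3, so k* = 3.
With the neighbour holding the right, the nightclub must at least compensate total damage at k*: 109 + 188 + 210 = 507.

€507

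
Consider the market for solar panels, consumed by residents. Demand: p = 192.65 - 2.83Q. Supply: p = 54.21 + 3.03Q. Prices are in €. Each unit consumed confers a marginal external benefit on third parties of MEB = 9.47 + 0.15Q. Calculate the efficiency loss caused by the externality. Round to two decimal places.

Market equilibrium (private): 54.21 + 3.03Q = 192.65 - 2.83Q → Q_m = 23.6246.
Social marginal benefit = demand + MEB = 202.12 - 2.68Q.
Set SMB = MC: 202.12 - 2.68Q = 54.21 + 3.03Q → Q* = 25.9037.
The welfare-loss triangle has base |Q_m − Q*| and height MEB(Q_m) (the vertical gap between SMB and MC is zero at Q* and MEB at Q_m).
DWL = ½ × 2.2791 × 13.0137 = 14.8298.

DWL = €14.83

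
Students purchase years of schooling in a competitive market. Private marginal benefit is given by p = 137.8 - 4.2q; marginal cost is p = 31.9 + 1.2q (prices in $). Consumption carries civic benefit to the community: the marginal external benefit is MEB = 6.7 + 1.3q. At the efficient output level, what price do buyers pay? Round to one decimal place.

Social marginal benefit = demand + MEB = 144.5 - 2.9q.
Set SMB = MC: 144.5 - 2.9q = 31.9 + 1.2q → q* = 27.4634.
Consumer price on the demand curve at q*: 137.8 − 4.2×27.4634 = 22.4537.

P = $22.5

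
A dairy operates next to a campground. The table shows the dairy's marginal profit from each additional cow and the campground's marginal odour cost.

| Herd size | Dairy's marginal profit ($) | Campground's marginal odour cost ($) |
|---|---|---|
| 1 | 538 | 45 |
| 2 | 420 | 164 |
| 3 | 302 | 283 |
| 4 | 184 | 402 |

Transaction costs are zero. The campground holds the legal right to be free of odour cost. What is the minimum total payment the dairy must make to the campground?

$492

Efficient level: marginal profit ≥ marginal odour cost through level 3, so k* = 3.
With the campground holding the right, the dairy must at least compensate total damage at k*: 45 + 164 + 283 = 492.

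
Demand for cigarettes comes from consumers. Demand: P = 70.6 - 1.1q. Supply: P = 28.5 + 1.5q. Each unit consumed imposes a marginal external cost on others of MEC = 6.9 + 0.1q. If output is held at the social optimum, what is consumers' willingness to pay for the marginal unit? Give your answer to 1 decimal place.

P = 56.3

Social marginal benefit = demand − MEC = 63.7 - 1.2q.
Set SMB = MC: 63.7 - 1.2q = 28.5 + 1.5q → q* = 13.0370.
Consumer price on the demand curve at q*: 70.6 − 1.1×13.0370 = 56.2593.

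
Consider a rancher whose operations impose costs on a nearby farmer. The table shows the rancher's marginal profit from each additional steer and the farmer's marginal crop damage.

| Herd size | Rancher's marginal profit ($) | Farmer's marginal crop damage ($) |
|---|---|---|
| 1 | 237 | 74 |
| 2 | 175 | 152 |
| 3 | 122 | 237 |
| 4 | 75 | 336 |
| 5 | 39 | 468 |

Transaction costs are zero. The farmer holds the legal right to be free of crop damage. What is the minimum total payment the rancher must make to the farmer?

Efficient level: marginal profit ≥ marginal crop damage through level 2, so k* = 2.
With the farmer holding the right, the rancher must at least compensate total damage at k*: 74 + 152 = 226.

$226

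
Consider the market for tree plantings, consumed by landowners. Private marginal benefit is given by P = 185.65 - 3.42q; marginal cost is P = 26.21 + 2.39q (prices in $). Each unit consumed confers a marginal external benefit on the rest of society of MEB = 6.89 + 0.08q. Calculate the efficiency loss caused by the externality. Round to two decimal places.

Market equilibrium (private): 26.21 + 2.39q = 185.65 - 3.42q → q_m = 27.4423.
Social marginal benefit = demand + MEB = 192.54 - 3.34q.
Set SMB = MC: 192.54 - 3.34q = 26.21 + 2.39q → q* = 29.0279.
Height of the DWL triangle at q_m is SMB(q_m) − MC(q_m) = MEB(q_m) = 9.0854.
DWL = ½ × 1.5856 × 9.0854 = 7.2029.

DWL = $7.20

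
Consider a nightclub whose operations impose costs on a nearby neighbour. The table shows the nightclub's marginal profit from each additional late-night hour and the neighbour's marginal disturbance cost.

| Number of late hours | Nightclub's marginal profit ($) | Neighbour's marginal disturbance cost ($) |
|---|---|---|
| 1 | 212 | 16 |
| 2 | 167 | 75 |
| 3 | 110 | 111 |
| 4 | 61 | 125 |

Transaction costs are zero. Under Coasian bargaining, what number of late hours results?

Bargaining reaches the level where marginal profit last exceeds marginal disturbance cost.
That holds through level 2 (167 ≥ 75) but not at 3 (110 < 111).

2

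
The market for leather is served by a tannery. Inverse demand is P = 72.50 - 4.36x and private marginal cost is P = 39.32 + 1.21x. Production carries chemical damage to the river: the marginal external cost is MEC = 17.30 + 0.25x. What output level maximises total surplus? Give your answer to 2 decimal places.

Social marginal cost = private MC + MEC = 56.62 + 1.46x.
Set SMC = demand: 56.62 + 1.46x = 72.50 - 4.36x → x* = 2.7285.

x* = 2.73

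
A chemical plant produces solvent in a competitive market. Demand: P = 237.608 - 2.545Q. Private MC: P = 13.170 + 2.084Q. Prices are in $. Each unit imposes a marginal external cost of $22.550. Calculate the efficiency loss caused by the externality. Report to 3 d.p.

Market equilibrium (private): 13.170 + 2.084Q = 237.608 - 2.545Q → Q_m = 48.4852.
Social marginal cost = private MC + MEC = 35.720 + 2.084Q.
Set SMC = demand: 35.720 + 2.084Q = 237.608 - 2.545Q → Q* = 43.6137.
Between Q* and Q_m the wedge SMC − demand runs linearly from 0 to MEC(Q_m), so the loss is a triangle.
DWL = ½ × 4.8715 × 22.5500 = 54.9262.

DWL = $54.926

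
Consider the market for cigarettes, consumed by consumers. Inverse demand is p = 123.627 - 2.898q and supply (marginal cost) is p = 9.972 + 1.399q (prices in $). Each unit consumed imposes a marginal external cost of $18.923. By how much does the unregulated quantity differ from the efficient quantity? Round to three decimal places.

Market equilibrium (private): 9.972 + 1.399q = 123.627 - 2.898q → q_m = 26.4498.
Social marginal benefit = demand − MEC = 104.704 - 2.898q.
Set SMB = MC: 104.704 - 2.898q = 9.972 + 1.399q → q* = 22.0461.
Gap = |26.4498 − 22.0461| = 4.4037.

4.404 units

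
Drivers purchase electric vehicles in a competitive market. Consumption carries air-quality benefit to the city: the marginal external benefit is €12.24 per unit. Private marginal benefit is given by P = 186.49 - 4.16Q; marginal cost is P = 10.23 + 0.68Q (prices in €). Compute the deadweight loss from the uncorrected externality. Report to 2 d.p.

Market equilibrium (private): 10.23 + 0.68Q = 186.49 - 4.16Q → Q_m = 36.4174.
Social marginal benefit = demand + MEB = 198.73 - 4.16Q.
Set SMB = MC: 198.73 - 4.16Q = 10.23 + 0.68Q → Q* = 38.9463.
Height of the DWL triangle at Q_m is SMB(Q_m) − MC(Q_m) = MEB(Q_m) = 12.2400.
DWL = ½ × 2.5289 × 12.2400 = 15.4769.

DWL = €15.48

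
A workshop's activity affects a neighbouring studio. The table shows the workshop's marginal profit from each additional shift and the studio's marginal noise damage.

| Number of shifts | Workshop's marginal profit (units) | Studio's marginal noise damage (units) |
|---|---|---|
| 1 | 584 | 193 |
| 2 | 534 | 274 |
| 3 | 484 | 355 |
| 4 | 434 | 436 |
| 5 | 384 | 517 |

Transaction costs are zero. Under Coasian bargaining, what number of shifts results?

3

Bargaining reaches the level where marginal profit last exceeds marginal noise damage.
That holds through level 3 (484 ≥ 355) but not at 4 (434 < 436).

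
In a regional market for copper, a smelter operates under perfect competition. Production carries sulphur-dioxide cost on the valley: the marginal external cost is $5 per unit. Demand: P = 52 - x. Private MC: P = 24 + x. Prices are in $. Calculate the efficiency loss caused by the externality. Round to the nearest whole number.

Market equilibrium (private): 24 + x = 52 - x → x_m = 14.0000.
Social marginal cost = private MC + MEC = 29 + x.
Set SMC = demand: 29 + x = 52 - x → x* = 11.5000.
Between x* and x_m the wedge SMC − demand runs linearly from 0 to MEC(x_m), so the loss is a triangle.
DWL = ½ × 2.5000 × 5.0000 = 6.2500.

DWL = $6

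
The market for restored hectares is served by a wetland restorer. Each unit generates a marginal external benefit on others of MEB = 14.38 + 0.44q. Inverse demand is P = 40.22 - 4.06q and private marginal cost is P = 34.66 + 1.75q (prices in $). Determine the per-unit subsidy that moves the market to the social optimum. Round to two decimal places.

Social marginal cost = private MC − MEB = 20.28 + 1.31q.
Set SMC = demand: 20.28 + 1.31q = 40.22 - 4.06q → q* = 3.7132.
The Pigouvian subsidy equals MEB at q*: 14.38 + 0.44×3.7132 = 16.0138.

subsidy = $16.01 per unit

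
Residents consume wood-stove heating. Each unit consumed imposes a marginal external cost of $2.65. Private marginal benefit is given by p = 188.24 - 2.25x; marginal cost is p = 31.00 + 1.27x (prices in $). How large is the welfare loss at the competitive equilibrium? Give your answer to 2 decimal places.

DWL = $1.00

Market equilibrium (private): 31.00 + 1.27x = 188.24 - 2.25x → x_m = 44.6705.
Social marginal benefit = demand − MEC = 185.59 - 2.25x.
Set SMB = MC: 185.59 - 2.25x = 31.00 + 1.27x → x* = 43.9176.
Between x* and x_m the wedge MC − SMB runs linearly from 0 to MEC(x_m), so the loss is a triangle.
DWL = ½ × 0.7529 × 2.6500 = 0.9976.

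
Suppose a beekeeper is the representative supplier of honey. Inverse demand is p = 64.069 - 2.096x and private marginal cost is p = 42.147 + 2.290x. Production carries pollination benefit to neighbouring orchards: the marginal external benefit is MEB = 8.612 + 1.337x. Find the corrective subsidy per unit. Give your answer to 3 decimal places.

subsidy = 22.001 per unit

Social marginal cost = private MC − MEB = 33.535 + 0.953x.
Set SMC = demand: 33.535 + 0.953x = 64.069 - 2.096x → x* = 10.0144.
The Pigouvian subsidy equals MEB at x*: 8.612 + 1.337×10.0144 = 22.0013.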